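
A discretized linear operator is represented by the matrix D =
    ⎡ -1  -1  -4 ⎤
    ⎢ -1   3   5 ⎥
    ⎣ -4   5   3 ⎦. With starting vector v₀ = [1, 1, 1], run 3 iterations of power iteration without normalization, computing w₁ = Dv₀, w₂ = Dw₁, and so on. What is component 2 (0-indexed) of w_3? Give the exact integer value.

w1 = Dv₀ = ((-1)·1 + (-1)·1 + (-4)·1; (-1)·1 + 3·1 + 5·1; (-4)·1 + 5·1 + 3·1) = (-6, 7, 4)
w2 = Dw1 = ((-1)·(-6) + (-1)·7 + (-4)·4; (-1)·(-6) + 3·7 + 5·4; (-4)·(-6) + 5·7 + 3·4) = (-17, 47, 71)
w3 = Dw2 = (-314, 513, 516)
The requested component of w3 is 516.

516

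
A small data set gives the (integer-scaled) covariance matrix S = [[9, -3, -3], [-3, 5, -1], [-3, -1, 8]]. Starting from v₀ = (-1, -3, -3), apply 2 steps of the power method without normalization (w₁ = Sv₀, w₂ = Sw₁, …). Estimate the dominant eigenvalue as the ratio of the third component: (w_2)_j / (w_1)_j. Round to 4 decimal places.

w1 = Sv₀ = (9·(-1) + (-3)·(-3) + (-3)·(-3); (-3)·(-1) + 5·(-3) + (-1)·(-3); (-3)·(-1) + (-1)·(-3) + 8·(-3)) = (9, -9, -18)
w2 = Sw1 = (9·9 + (-3)·(-9) + (-3)·(-18); (-3)·9 + 5·(-9) + (-1)·(-18); (-3)·9 + (-1)·(-9) + 8·(-18)) = (162, -54, -162)
Ratio at component: -162 / -18 = 9.0000

λ ≈ 9.0000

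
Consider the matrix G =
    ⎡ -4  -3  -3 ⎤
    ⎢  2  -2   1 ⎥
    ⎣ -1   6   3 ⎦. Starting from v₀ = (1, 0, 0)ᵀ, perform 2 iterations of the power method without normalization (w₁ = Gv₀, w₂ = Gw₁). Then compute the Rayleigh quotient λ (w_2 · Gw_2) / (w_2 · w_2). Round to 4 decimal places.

w1 = Gv₀ = (-4, 2, -1)
w2 = Gw1 = (13, -13, 13)
Gw2 = (-52, 65, -52)
w2·Gw2 = 13·(-52) + (-13)·65 + 13·(-52) = -2197; w2·w2 = 13·13 + (-13)·(-13) + 13·13 = 507
λ ≈ -2197/507 = -4.3333

-4.3333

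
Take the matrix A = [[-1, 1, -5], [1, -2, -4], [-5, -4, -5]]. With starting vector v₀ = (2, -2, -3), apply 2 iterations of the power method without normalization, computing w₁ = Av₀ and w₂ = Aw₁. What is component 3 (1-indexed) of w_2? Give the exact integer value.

-192

w1 = Av₀ = ((-1)·2 + 1·(-2) + (-5)·(-3); 1·2 + (-2)·(-2) + (-4)·(-3); (-5)·2 + (-4)·(-2) + (-5)·(-3)) = (11, 18, 13)
w2 = Aw1 = ((-1)·11 + 1·18 + (-5)·13; 1·11 + (-2)·18 + (-4)·13; (-5)·11 + (-4)·18 + (-5)·13) = (-58, -77, -192)
The requested component of w2 is -192.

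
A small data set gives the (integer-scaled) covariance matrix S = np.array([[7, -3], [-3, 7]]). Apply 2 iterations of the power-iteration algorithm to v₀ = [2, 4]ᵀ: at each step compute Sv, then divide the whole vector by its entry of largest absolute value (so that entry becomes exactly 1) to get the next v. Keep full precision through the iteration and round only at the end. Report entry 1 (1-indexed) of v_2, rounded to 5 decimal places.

-0.35135

Sv0 = (2.000000, 22.000000); divide by 22.000000 → v1 = (0.090909, 1.000000)
Sv1 = (-2.363636, 6.727273); divide by 6.727273 → v2 = (-0.351351, 1.000000)
Requested entry of v2: -52/148 = -0.35135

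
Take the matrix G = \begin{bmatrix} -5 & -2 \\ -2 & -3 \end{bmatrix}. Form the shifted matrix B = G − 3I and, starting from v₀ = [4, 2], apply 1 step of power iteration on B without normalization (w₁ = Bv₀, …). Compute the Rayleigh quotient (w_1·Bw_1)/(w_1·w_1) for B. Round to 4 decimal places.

-9.2264

B = G − 3I has rows (-8, -2); (-2, -6)
w1 = Bv₀ = ((-8)·4 + (-2)·2; (-2)·4 + (-6)·2) = (-36, -20)
Bw1 = (328, 192)
w1·Bw1 = -15648; w1·w1 = 1696; μ ≈ -15648/1696 = -9.2264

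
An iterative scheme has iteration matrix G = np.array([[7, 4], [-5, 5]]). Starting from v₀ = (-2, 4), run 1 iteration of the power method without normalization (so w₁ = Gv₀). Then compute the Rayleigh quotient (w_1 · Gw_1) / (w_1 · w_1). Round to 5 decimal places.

w1 = Gv₀ = (2, 30)
Gw1 = (134, 140)
w1·Gw1 = 2·134 + 30·140 = 4468; w1·w1 = 2·2 + 30·30 = 904
λ ≈ 4468/904 = 4.94248

4.94248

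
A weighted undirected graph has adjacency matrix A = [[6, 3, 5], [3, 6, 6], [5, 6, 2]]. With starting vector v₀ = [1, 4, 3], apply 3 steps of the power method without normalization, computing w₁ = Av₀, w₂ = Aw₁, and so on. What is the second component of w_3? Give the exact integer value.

8028

w1 = Av₀ = (6·1 + 3·4 + 5·3; 3·1 + 6·4 + 6·3; 5·1 + 6·4 + 2·3) = (33, 45, 35)
w2 = Aw1 = (6·33 + 3·45 + 5·35; 3·33 + 6·45 + 6·35; 5·33 + 6·45 + 2·35) = (508, 579, 505)
w3 = Aw2 = (7310, 8028, 7024)
The requested component of w3 is 8028.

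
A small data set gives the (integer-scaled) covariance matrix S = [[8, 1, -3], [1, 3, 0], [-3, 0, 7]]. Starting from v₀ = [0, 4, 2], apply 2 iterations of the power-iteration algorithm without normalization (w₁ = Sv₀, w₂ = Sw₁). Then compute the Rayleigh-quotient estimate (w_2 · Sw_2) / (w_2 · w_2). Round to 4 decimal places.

8.6374

w1 = Sv₀ = (-2, 12, 14)
w2 = Sw1 = (-46, 34, 104)
Sw2 = (-646, 56, 866)
w2·Sw2 = (-46)·(-646) + 34·56 + 104·866 = 121684; w2·w2 = (-46)·(-46) + 34·34 + 104·104 = 14088
λ ≈ 121684/14088 = 8.6374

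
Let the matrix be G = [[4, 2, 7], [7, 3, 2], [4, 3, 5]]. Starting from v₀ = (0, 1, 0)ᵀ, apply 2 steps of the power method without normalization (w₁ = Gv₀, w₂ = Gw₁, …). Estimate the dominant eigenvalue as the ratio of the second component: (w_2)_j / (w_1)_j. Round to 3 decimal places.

λ ≈ 9.667

w1 = Gv₀ = (4·0 + 2·1 + 7·0; 7·0 + 3·1 + 2·0; 4·0 + 3·1 + 5·0) = (2, 3, 3)
w2 = Gw1 = (4·2 + 2·3 + 7·3; 7·2 + 3·3 + 2·3; 4·2 + 3·3 + 5·3) = (35, 29, 32)
Ratio at component: 29 / 3 = 9.667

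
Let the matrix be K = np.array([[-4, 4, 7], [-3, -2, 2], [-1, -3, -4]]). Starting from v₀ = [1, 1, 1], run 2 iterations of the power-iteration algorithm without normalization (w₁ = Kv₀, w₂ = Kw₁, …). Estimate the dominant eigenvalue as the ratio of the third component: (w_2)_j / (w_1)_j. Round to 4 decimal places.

λ ≈ -4.2500

w1 = Kv₀ = (7, -3, -8)
w2 = Kw1 = (-96, -31, 34)
Ratio at component: 34 / -8 = -4.2500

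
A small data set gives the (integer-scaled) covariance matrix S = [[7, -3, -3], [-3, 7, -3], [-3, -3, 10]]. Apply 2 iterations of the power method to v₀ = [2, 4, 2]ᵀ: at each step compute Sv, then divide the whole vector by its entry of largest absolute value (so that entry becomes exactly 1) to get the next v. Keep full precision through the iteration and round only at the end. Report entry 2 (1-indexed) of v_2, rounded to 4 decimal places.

1.0000

Sv0 = (-4.00000, 16.00000, 2.00000); divide by 16.00000 → v1 = (-0.25000, 1.00000, 0.12500)
Sv1 = (-5.12500, 7.37500, -1.00000); divide by 7.37500 → v2 = (-0.69492, 1.00000, -0.13559)
Requested entry of v2: 118/118 = 1.0000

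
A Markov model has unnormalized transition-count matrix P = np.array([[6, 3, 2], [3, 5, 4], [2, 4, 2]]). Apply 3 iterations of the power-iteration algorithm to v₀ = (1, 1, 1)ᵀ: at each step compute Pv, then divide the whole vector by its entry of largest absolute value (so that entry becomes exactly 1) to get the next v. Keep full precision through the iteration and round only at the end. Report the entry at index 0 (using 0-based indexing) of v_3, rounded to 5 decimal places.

0.94860

Pv0 = (11.000000, 12.000000, 8.000000); divide by 12.000000 → v1 = (0.916667, 1.000000, 0.666667)
Pv1 = (9.833333, 10.416667, 7.166667); divide by 10.416667 → v2 = (0.944000, 1.000000, 0.688000)
Pv2 = (10.040000, 10.584000, 7.264000); divide by 10.584000 → v3 = (0.948602, 1.000000, 0.686319)
Requested entry of v3: 1255/1323 = 0.94860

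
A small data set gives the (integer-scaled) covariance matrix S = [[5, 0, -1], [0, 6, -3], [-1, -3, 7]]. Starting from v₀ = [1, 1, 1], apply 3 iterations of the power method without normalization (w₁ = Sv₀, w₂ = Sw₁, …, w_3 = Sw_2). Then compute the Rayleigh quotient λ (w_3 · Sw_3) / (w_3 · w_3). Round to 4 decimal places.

λ ≈ 4.5956

w1 = Sv₀ = (4, 3, 3)
w2 = Sw1 = (17, 9, 8)
w3 = Sw2 = (77, 30, 12)
Sw3 = (373, 144, -83)
w3·Sw3 = 77·373 + 30·144 + 12·(-83) = 32045; w3·w3 = 77·77 + 30·30 + 12·12 = 6973
λ ≈ 32045/6973 = 4.5956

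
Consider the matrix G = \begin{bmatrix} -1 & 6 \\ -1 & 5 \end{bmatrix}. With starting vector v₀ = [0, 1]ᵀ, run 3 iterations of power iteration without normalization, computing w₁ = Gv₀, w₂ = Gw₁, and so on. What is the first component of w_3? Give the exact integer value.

90

w1 = Gv₀ = ((-1)·0 + 6·1; (-1)·0 + 5·1) = (6, 5)
w2 = Gw1 = ((-1)·6 + 6·5; (-1)·6 + 5·5) = (24, 19)
w3 = Gw2 = (90, 71)
The requested component of w3 is 90.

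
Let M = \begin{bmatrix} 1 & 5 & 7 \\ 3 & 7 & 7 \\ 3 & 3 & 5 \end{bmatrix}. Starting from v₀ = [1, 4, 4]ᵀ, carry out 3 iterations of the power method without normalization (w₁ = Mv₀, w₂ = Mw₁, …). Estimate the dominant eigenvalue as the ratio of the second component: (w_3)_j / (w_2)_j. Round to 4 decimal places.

λ ≈ 13.5342

w1 = Mv₀ = (1·1 + 5·4 + 7·4; 3·1 + 7·4 + 7·4; 3·1 + 3·4 + 5·4) = (49, 59, 35)
w2 = Mw1 = (1·49 + 5·59 + 7·35; 3·49 + 7·59 + 7·35; 3·49 + 3·59 + 5·35) = (589, 805, 499)
w3 = Mw2 = (8107, 10895, 6677)
Ratio at component: 10895 / 805 = 13.5342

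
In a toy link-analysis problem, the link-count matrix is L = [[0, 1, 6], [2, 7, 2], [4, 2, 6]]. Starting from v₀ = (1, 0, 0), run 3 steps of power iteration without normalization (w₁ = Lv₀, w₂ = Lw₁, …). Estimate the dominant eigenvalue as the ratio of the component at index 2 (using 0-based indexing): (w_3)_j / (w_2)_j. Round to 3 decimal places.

w1 = Lv₀ = (0·1 + 1·0 + 6·0; 2·1 + 7·0 + 2·0; 4·1 + 2·0 + 6·0) = (0, 2, 4)
w2 = Lw1 = (0·0 + 1·2 + 6·4; 2·0 + 7·2 + 2·4; 4·0 + 2·2 + 6·4) = (26, 22, 28)
w3 = Lw2 = (190, 262, 316)
Ratio at component: 316 / 28 = 11.286

λ ≈ 11.286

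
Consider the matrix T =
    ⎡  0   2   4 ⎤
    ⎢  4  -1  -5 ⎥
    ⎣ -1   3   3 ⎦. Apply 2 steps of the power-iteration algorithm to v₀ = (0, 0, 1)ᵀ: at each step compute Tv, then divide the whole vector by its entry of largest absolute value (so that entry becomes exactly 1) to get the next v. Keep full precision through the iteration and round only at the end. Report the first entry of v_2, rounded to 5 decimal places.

Tv0 = (4.000000, -5.000000, 3.000000); divide by -5.000000 → v1 = (-0.800000, 1.000000, -0.600000)
Tv1 = (-0.400000, -1.200000, 2.000000); divide by 2.000000 → v2 = (-0.200000, -0.600000, 1.000000)
Requested entry of v2: 2/-10 = -0.20000

-0.20000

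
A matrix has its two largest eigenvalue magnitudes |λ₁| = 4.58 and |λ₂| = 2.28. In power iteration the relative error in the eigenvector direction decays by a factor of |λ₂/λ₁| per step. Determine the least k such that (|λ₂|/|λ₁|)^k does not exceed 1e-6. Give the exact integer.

20

|λ₂/λ₁| = 2.28/4.58 = 0.49782
Need k ≥ ln(1e-6) / ln(0.49782) = -13.8155 / -0.6975 ≈ 19.807
Smallest integer k satisfying the bound: 20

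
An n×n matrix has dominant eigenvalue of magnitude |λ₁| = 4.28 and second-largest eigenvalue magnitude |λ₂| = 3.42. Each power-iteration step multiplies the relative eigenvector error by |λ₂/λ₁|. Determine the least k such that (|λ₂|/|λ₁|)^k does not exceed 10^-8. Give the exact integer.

|λ₂/λ₁| = 3.42/4.28 = 0.79907
Need k ≥ ln(10^-8) / ln(0.79907) = -18.4207 / -0.2243 ≈ 82.121
Smallest integer k satisfying the bound: 83

83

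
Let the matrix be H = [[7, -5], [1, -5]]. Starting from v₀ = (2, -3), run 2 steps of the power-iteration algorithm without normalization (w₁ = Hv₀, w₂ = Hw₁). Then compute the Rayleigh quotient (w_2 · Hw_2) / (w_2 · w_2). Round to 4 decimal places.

w1 = Hv₀ = (7·2 + (-5)·(-3); 1·2 + (-5)·(-3)) = (29, 17)
w2 = Hw1 = (7·29 + (-5)·17; 1·29 + (-5)·17) = (118, -56)
Hw2 = (1106, 398)
w2·Hw2 = 118·1106 + (-56)·398 = 108220; w2·w2 = 118·118 + (-56)·(-56) = 17060
λ ≈ 108220/17060 = 6.3435

λ ≈ 6.3435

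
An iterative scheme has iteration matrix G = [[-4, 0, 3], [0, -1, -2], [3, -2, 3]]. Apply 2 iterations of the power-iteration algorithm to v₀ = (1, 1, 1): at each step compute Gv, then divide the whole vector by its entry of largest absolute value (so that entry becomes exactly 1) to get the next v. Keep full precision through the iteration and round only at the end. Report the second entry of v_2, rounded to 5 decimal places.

Gv0 = (-1.000000, -3.000000, 4.000000); divide by 4.000000 → v1 = (-0.250000, -0.750000, 1.000000)
Gv1 = (4.000000, -1.250000, 3.750000); divide by 4.000000 → v2 = (1.000000, -0.312500, 0.937500)
Requested entry of v2: -5/16 = -0.31250

-0.31250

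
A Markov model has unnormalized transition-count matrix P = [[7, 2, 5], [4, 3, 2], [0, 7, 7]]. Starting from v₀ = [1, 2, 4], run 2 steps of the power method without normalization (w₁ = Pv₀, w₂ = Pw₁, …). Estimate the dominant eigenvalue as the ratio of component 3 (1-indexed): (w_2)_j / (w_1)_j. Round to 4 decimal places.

10.0000

w1 = Pv₀ = (31, 18, 42)
w2 = Pw1 = (463, 262, 420)
Ratio at component: 420 / 42 = 10.0000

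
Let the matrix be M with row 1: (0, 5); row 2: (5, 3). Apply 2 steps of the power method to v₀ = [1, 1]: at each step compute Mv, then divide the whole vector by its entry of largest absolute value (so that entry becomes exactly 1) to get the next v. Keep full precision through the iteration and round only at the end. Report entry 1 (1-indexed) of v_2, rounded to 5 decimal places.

Mv0 = (5.000000, 8.000000); divide by 8.000000 → v1 = (0.625000, 1.000000)
Mv1 = (5.000000, 6.125000); divide by 6.125000 → v2 = (0.816327, 1.000000)
Requested entry of v2: 40/49 = 0.81633

0.81633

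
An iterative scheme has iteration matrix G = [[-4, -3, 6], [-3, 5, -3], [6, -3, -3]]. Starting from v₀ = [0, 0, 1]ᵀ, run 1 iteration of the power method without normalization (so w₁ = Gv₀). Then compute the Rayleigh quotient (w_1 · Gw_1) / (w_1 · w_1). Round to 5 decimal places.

w1 = Gv₀ = (6, -3, -3)
Gw1 = (-33, -24, 54)
w1·Gw1 = 6·(-33) + (-3)·(-24) + (-3)·54 = -288; w1·w1 = 6·6 + (-3)·(-3) + (-3)·(-3) = 54
λ ≈ -288/54 = -5.33333

λ ≈ -5.33333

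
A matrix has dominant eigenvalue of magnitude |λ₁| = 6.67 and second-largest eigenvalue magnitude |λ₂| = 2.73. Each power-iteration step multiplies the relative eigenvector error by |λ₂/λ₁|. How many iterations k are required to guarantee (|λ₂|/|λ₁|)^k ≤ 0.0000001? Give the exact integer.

|λ₂/λ₁| = 2.73/6.67 = 0.40930
Need k ≥ ln(0.0000001) / ln(0.40930) = -16.1181 / -0.8933 ≈ 18.043
Smallest integer k satisfying the bound: 19

19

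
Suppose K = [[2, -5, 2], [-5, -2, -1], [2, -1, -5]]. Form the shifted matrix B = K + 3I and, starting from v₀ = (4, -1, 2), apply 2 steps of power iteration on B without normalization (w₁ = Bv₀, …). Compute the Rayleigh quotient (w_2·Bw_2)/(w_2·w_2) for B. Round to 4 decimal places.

μ ≈ 8.8319

B = K + 3I has rows (5, -5, 2); (-5, 1, -1); (2, -1, -2)
w1 = Bv₀ = (5·4 + (-5)·(-1) + 2·2; (-5)·4 + 1·(-1) + (-1)·2; 2·4 + (-1)·(-1) + (-2)·2) = (29, -23, 5)
w2 = Bw1 = (5·29 + (-5)·(-23) + 2·5; (-5)·29 + 1·(-23) + (-1)·5; 2·29 + (-1)·(-23) + (-2)·5) = (270, -173, 71)
Bw2 = (2357, -1594, 571)
w2·Bw2 = 952693; w2·w2 = 107870; μ ≈ 952693/107870 = 8.8319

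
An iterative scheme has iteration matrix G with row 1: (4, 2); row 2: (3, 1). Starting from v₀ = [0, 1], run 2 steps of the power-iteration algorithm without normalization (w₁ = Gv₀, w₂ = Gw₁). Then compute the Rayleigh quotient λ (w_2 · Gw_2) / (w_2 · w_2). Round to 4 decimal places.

λ ≈ 5.3624

w1 = Gv₀ = (2, 1)
w2 = Gw1 = (10, 7)
Gw2 = (54, 37)
w2·Gw2 = 10·54 + 7·37 = 799; w2·w2 = 10·10 + 7·7 = 149
λ ≈ 799/149 = 5.3624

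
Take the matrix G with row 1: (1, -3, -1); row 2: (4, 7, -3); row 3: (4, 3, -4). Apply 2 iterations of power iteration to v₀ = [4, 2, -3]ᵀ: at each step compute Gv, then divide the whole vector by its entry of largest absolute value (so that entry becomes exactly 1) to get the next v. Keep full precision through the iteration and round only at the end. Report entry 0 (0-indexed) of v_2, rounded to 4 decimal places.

-0.8571

Gv0 = (1.00000, 39.00000, 34.00000); divide by 39.00000 → v1 = (0.02564, 1.00000, 0.87179)
Gv1 = (-3.84615, 4.48718, -0.38462); divide by 4.48718 → v2 = (-0.85714, 1.00000, -0.08571)
Requested entry of v2: -150/175 = -0.8571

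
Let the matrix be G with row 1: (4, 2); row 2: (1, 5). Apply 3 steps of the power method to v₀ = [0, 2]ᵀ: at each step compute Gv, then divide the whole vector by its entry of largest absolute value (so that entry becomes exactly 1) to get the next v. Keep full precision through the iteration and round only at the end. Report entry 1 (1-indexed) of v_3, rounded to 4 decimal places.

Gv0 = (4.00000, 10.00000); divide by 10.00000 → v1 = (0.40000, 1.00000)
Gv1 = (3.60000, 5.40000); divide by 5.40000 → v2 = (0.66667, 1.00000)
Gv2 = (4.66667, 5.66667); divide by 5.66667 → v3 = (0.82353, 1.00000)
Requested entry of v3: 252/306 = 0.8235

0.8235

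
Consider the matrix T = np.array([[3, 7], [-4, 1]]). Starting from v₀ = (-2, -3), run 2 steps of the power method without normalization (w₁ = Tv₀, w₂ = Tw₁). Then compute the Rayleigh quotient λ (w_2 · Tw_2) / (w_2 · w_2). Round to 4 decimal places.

w1 = Tv₀ = (3·(-2) + 7·(-3); (-4)·(-2) + 1·(-3)) = (-27, 5)
w2 = Tw1 = (3·(-27) + 7·5; (-4)·(-27) + 1·5) = (-46, 113)
Tw2 = (653, 297)
w2·Tw2 = (-46)·653 + 113·297 = 3523; w2·w2 = (-46)·(-46) + 113·113 = 14885
λ ≈ 3523/14885 = 0.2367

0.2367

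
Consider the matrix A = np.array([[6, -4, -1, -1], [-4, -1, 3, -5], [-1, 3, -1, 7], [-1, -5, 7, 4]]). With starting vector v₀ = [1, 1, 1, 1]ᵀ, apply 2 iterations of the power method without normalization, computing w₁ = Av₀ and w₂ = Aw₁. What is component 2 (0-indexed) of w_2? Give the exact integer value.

6

w1 = Av₀ = (0, -7, 8, 5)
w2 = Aw1 = (15, 6, 6, 111)
The requested component of w2 is 6.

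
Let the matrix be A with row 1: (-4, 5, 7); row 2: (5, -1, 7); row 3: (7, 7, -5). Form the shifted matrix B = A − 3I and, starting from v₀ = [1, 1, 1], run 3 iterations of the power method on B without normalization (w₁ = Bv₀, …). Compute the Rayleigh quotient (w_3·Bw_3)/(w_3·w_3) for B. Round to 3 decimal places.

B = A − 3I has rows (-7, 5, 7); (5, -4, 7); (7, 7, -8)
w1 = Bv₀ = (5, 8, 6)
w2 = Bw1 = (47, 35, 43)
w3 = Bw2 = (147, 396, 230)
Bw3 = (2561, 761, 1961)
w3·Bw3 = 1128853; w3·w3 = 231325; μ ≈ 1128853/231325 = 4.880

μ ≈ 4.880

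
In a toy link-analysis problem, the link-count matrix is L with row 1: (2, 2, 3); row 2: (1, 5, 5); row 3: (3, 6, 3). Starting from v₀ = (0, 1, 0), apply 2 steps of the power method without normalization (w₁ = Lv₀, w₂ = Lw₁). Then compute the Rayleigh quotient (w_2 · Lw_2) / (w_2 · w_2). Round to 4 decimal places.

w1 = Lv₀ = (2·0 + 2·1 + 3·0; 1·0 + 5·1 + 5·0; 3·0 + 6·1 + 3·0) = (2, 5, 6)
w2 = Lw1 = (2·2 + 2·5 + 3·6; 1·2 + 5·5 + 5·6; 3·2 + 6·5 + 3·6) = (32, 57, 54)
Lw2 = (340, 587, 600)
w2·Lw2 = 32·340 + 57·587 + 54·600 = 76739; w2·w2 = 32·32 + 57·57 + 54·54 = 7189
λ ≈ 76739/7189 = 10.6745

10.6745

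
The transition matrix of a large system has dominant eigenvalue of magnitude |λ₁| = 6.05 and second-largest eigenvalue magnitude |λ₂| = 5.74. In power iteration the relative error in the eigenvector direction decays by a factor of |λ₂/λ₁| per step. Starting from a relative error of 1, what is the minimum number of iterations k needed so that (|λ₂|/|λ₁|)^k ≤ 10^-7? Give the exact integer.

|λ₂/λ₁| = 5.74/6.05 = 0.94876
Need k ≥ ln(10^-7) / ln(0.94876) = -16.1181 / -0.0526 ≈ 306.433
Smallest integer k satisfying the bound: 307

307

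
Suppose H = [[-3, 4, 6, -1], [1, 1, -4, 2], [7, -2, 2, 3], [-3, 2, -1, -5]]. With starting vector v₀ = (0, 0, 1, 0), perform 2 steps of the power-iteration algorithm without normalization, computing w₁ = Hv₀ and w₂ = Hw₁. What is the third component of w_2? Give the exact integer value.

51

w1 = Hv₀ = (6, -4, 2, -1)
w2 = Hw1 = (-21, -8, 51, -23)
The requested component of w2 is 51.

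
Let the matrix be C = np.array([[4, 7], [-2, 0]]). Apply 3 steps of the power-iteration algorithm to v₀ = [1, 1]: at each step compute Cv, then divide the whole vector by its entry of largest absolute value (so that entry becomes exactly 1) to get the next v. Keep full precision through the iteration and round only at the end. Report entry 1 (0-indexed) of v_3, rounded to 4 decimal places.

Cv0 = (11.00000, -2.00000); divide by 11.00000 → v1 = (1.00000, -0.18182)
Cv1 = (2.72727, -2.00000); divide by 2.72727 → v2 = (1.00000, -0.73333)
Cv2 = (-1.13333, -2.00000); divide by -2.00000 → v3 = (0.56667, 1.00000)
Requested entry of v3: -60/-60 = 1.0000

1.0000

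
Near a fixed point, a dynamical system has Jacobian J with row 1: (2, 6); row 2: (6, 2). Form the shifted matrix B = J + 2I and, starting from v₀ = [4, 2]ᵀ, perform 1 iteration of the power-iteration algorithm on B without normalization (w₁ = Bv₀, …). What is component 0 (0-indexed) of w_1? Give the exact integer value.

28

B = J + 2I has rows (4, 6); (6, 4)
w1 = Bv₀ = (4·4 + 6·2; 6·4 + 4·2) = (28, 32)
Requested component of w1: 28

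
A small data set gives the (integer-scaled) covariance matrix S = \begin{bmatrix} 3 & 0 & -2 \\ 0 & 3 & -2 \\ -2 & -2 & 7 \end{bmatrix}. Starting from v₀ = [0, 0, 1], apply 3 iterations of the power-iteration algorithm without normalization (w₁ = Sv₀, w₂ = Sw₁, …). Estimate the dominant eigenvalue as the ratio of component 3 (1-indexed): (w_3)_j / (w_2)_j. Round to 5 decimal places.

w1 = Sv₀ = (3·0 + 0·0 + (-2)·1; 0·0 + 3·0 + (-2)·1; (-2)·0 + (-2)·0 + 7·1) = (-2, -2, 7)
w2 = Sw1 = (3·(-2) + 0·(-2) + (-2)·7; 0·(-2) + 3·(-2) + (-2)·7; (-2)·(-2) + (-2)·(-2) + 7·7) = (-20, -20, 57)
w3 = Sw2 = (-174, -174, 479)
Ratio at component: 479 / 57 = 8.40351

λ ≈ 8.40351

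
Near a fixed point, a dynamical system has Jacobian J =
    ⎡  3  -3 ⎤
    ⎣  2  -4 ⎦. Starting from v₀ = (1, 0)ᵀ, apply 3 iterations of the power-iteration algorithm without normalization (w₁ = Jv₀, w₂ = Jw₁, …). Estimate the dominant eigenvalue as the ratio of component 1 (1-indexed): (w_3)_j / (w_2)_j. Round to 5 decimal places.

w1 = Jv₀ = (3·1 + (-3)·0; 2·1 + (-4)·0) = (3, 2)
w2 = Jw1 = (3·3 + (-3)·2; 2·3 + (-4)·2) = (3, -2)
w3 = Jw2 = (15, 14)
Ratio at component: 15 / 3 = 5.00000

5.00000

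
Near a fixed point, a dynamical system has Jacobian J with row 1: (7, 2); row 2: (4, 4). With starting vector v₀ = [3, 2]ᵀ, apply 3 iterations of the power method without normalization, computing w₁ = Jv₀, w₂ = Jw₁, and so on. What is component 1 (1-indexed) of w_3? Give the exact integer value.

1865

w1 = Jv₀ = (25, 20)
w2 = Jw1 = (215, 180)
w3 = Jw2 = (1865, 1580)
The requested component of w3 is 1865.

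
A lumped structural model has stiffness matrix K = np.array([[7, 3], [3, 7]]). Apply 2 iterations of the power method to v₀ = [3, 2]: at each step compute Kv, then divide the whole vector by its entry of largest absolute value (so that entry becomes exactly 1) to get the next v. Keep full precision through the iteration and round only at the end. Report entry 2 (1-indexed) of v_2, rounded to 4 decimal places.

0.9380

Kv0 = (27.00000, 23.00000); divide by 27.00000 → v1 = (1.00000, 0.85185)
Kv1 = (9.55556, 8.96296); divide by 9.55556 → v2 = (1.00000, 0.93798)
Requested entry of v2: 242/258 = 0.9380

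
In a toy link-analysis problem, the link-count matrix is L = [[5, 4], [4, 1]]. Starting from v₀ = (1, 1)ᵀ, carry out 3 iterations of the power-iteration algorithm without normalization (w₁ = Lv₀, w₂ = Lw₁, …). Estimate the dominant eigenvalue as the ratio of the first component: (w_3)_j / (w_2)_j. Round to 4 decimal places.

7.5231

w1 = Lv₀ = (5·1 + 4·1; 4·1 + 1·1) = (9, 5)
w2 = Lw1 = (5·9 + 4·5; 4·9 + 1·5) = (65, 41)
w3 = Lw2 = (489, 301)
Ratio at component: 489 / 65 = 7.5231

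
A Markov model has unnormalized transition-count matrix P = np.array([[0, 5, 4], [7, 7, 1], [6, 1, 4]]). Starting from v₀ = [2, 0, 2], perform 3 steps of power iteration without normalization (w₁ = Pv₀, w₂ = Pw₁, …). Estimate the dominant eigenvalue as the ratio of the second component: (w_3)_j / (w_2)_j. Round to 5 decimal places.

w1 = Pv₀ = (0·2 + 5·0 + 4·2; 7·2 + 7·0 + 1·2; 6·2 + 1·0 + 4·2) = (8, 16, 20)
w2 = Pw1 = (0·8 + 5·16 + 4·20; 7·8 + 7·16 + 1·20; 6·8 + 1·16 + 4·20) = (160, 188, 144)
w3 = Pw2 = (1516, 2580, 1724)
Ratio at component: 2580 / 188 = 13.72340

13.72340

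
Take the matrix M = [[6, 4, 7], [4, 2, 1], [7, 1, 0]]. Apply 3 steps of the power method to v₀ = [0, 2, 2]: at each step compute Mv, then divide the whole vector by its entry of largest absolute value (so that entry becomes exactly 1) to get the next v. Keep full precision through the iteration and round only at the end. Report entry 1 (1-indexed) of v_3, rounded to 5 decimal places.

Mv0 = (22.000000, 6.000000, 2.000000); divide by 22.000000 → v1 = (1.000000, 0.272727, 0.090909)
Mv1 = (7.727273, 4.636364, 7.272727); divide by 7.727273 → v2 = (1.000000, 0.600000, 0.941176)
Mv2 = (14.988235, 6.141176, 7.600000); divide by 14.988235 → v3 = (1.000000, 0.409733, 0.507064)
Requested entry of v3: 2548/2548 = 1.00000

1.00000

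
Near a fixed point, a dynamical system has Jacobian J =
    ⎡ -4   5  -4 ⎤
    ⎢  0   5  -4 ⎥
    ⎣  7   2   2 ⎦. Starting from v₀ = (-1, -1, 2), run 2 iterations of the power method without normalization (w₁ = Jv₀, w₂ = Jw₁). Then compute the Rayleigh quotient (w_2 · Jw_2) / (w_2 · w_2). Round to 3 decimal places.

2.116

w1 = Jv₀ = ((-4)·(-1) + 5·(-1) + (-4)·2; 0·(-1) + 5·(-1) + (-4)·2; 7·(-1) + 2·(-1) + 2·2) = (-9, -13, -5)
w2 = Jw1 = ((-4)·(-9) + 5·(-13) + (-4)·(-5); 0·(-9) + 5·(-13) + (-4)·(-5); 7·(-9) + 2·(-13) + 2·(-5)) = (-9, -45, -99)
Jw2 = (207, 171, -351)
w2·Jw2 = (-9)·207 + (-45)·171 + (-99)·(-351) = 25191; w2·w2 = (-9)·(-9) + (-45)·(-45) + (-99)·(-99) = 11907
λ ≈ 25191/11907 = 2.116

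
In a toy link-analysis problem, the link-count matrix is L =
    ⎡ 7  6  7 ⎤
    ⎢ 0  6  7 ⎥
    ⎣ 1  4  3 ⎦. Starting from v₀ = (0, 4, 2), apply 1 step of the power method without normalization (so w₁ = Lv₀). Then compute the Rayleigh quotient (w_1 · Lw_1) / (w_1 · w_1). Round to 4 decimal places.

w1 = Lv₀ = (7·0 + 6·4 + 7·2; 0·0 + 6·4 + 7·2; 1·0 + 4·4 + 3·2) = (38, 38, 22)
Lw1 = (648, 382, 256)
w1·Lw1 = 38·648 + 38·382 + 22·256 = 44772; w1·w1 = 38·38 + 38·38 + 22·22 = 3372
λ ≈ 44772/3372 = 13.2776

13.2776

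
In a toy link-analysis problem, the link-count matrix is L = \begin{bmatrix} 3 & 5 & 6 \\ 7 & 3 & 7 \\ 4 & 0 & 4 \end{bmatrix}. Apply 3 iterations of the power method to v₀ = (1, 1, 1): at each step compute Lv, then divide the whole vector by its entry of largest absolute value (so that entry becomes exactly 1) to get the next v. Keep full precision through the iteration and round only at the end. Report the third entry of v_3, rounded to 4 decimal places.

0.4283

Lv0 = (14.00000, 17.00000, 8.00000); divide by 17.00000 → v1 = (0.82353, 1.00000, 0.47059)
Lv1 = (10.29412, 12.05882, 5.17647); divide by 12.05882 → v2 = (0.85366, 1.00000, 0.42927)
Lv2 = (10.13659, 11.98049, 5.13171); divide by 11.98049 → v3 = (0.84609, 1.00000, 0.42834)
Requested entry of v3: 1052/2456 = 0.4283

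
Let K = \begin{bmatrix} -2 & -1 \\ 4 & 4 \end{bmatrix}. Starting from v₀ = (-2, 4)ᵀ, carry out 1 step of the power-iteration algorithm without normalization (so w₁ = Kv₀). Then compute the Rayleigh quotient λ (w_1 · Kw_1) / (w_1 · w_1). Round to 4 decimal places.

4.0000

w1 = Kv₀ = (0, 8)
Kw1 = (-8, 32)
w1·Kw1 = 0·(-8) + 8·32 = 256; w1·w1 = 0·0 + 8·8 = 64
λ ≈ 256/64 = 4.0000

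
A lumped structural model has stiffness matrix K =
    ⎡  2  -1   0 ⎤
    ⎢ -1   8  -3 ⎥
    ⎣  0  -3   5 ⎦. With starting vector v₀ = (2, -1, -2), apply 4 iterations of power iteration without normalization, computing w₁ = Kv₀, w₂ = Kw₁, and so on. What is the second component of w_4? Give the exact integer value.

w1 = Kv₀ = (5, -4, -7)
w2 = Kw1 = (14, -16, -23)
w3 = Kw2 = (44, -73, -67)
w4 = Kw3 = (161, -427, -116)
The requested component of w4 is -427.

-427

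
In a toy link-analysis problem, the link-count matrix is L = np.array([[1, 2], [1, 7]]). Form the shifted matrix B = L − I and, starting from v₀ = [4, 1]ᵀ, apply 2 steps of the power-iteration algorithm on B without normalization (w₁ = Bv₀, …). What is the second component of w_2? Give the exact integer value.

B = L − I has rows (0, 2); (1, 6)
w1 = Bv₀ = (0·4 + 2·1; 1·4 + 6·1) = (2, 10)
w2 = Bw1 = (0·2 + 2·10; 1·2 + 6·10) = (20, 62)
Requested component of w2: 62

62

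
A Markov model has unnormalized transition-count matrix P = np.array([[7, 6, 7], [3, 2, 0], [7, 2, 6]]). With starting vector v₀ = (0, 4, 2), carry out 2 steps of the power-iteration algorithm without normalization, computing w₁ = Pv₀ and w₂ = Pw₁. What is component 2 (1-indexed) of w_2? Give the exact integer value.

130

w1 = Pv₀ = (38, 8, 20)
w2 = Pw1 = (454, 130, 402)
The requested component of w2 is 130.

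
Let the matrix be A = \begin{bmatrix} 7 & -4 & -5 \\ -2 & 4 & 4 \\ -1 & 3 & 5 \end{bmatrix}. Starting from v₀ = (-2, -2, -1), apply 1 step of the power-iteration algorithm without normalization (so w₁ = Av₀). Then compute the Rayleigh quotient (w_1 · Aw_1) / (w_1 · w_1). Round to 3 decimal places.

λ ≈ 7.329

w1 = Av₀ = (7·(-2) + (-4)·(-2) + (-5)·(-1); (-2)·(-2) + 4·(-2) + 4·(-1); (-1)·(-2) + 3·(-2) + 5·(-1)) = (-1, -8, -9)
Aw1 = (70, -66, -68)
w1·Aw1 = (-1)·70 + (-8)·(-66) + (-9)·(-68) = 1070; w1·w1 = (-1)·(-1) + (-8)·(-8) + (-9)·(-9) = 146
λ ≈ 1070/146 = 7.329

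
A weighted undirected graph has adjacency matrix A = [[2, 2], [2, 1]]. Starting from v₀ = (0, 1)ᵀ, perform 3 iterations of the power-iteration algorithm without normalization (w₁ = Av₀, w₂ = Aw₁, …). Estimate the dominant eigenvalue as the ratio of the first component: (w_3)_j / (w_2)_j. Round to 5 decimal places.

3.66667

w1 = Av₀ = (2·0 + 2·1; 2·0 + 1·1) = (2, 1)
w2 = Aw1 = (2·2 + 2·1; 2·2 + 1·1) = (6, 5)
w3 = Aw2 = (22, 17)
Ratio at component: 22 / 6 = 3.66667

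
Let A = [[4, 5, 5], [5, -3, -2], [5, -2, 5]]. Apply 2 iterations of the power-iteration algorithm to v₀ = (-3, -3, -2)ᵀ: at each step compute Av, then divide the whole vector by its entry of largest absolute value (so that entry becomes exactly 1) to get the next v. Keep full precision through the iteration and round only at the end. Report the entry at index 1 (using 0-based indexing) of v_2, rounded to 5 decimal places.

0.51087

Av0 = (-37.000000, -2.000000, -19.000000); divide by -37.000000 → v1 = (1.000000, 0.054054, 0.513514)
Av1 = (6.837838, 3.810811, 7.459459); divide by 7.459459 → v2 = (0.916667, 0.510870, 1.000000)
Requested entry of v2: -141/-276 = 0.51087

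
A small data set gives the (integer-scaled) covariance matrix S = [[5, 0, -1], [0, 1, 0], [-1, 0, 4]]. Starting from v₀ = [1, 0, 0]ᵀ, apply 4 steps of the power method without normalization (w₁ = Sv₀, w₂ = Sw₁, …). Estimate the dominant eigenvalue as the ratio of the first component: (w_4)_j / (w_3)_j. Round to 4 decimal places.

w1 = Sv₀ = (5·1 + 0·0 + (-1)·0; 0·1 + 1·0 + 0·0; (-1)·1 + 0·0 + 4·0) = (5, 0, -1)
w2 = Sw1 = (5·5 + 0·0 + (-1)·(-1); 0·5 + 1·0 + 0·(-1); (-1)·5 + 0·0 + 4·(-1)) = (26, 0, -9)
w3 = Sw2 = (139, 0, -62)
w4 = Sw3 = (757, 0, -387)
Ratio at component: 757 / 139 = 5.4460

5.4460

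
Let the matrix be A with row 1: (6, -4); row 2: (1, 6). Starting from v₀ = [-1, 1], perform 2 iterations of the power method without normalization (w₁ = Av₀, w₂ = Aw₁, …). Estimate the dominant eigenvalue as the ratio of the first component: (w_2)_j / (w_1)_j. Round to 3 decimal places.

8.000

w1 = Av₀ = (-10, 5)
w2 = Aw1 = (-80, 20)
Ratio at component: -80 / -10 = 8.000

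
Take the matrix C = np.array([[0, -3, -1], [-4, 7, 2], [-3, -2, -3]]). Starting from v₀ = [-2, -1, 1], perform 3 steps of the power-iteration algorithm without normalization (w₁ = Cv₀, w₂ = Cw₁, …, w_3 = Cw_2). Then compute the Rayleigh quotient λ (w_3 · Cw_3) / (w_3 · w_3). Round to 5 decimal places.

w1 = Cv₀ = (0·(-2) + (-3)·(-1) + (-1)·1; (-4)·(-2) + 7·(-1) + 2·1; (-3)·(-2) + (-2)·(-1) + (-3)·1) = (2, 3, 5)
w2 = Cw1 = (0·2 + (-3)·3 + (-1)·5; (-4)·2 + 7·3 + 2·5; (-3)·2 + (-2)·3 + (-3)·5) = (-14, 23, -27)
w3 = Cw2 = (-42, 163, 77)
Cw3 = (-566, 1463, -431)
w3·Cw3 = (-42)·(-566) + 163·1463 + 77·(-431) = 229054; w3·w3 = (-42)·(-42) + 163·163 + 77·77 = 34262
λ ≈ 229054/34262 = 6.68537

λ ≈ 6.68537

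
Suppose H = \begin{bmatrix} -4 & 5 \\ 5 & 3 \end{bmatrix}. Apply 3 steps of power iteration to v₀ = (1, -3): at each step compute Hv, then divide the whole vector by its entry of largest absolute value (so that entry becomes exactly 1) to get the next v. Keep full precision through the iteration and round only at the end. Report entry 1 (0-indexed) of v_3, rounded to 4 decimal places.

Hv0 = (-19.00000, -4.00000); divide by -19.00000 → v1 = (1.00000, 0.21053)
Hv1 = (-2.94737, 5.63158); divide by 5.63158 → v2 = (-0.52336, 1.00000)
Hv2 = (7.09346, 0.38318); divide by 7.09346 → v3 = (1.00000, 0.05402)
Requested entry of v3: -41/-759 = 0.0540

0.0540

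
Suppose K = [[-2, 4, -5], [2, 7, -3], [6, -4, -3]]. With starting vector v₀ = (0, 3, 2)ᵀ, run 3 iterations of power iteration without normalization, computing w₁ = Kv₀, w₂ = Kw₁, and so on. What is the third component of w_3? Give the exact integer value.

206

w1 = Kv₀ = (2, 15, -18)
w2 = Kw1 = (146, 163, 6)
w3 = Kw2 = (330, 1415, 206)
The requested component of w3 is 206.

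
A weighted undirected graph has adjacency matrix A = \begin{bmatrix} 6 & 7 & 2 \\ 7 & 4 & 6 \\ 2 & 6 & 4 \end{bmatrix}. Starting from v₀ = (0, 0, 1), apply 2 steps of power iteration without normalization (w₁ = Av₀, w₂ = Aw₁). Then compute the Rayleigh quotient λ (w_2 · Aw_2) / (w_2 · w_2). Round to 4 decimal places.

w1 = Av₀ = (2, 6, 4)
w2 = Aw1 = (62, 62, 56)
Aw2 = (918, 1018, 720)
w2·Aw2 = 62·918 + 62·1018 + 56·720 = 160352; w2·w2 = 62·62 + 62·62 + 56·56 = 10824
λ ≈ 160352/10824 = 14.8145

14.8145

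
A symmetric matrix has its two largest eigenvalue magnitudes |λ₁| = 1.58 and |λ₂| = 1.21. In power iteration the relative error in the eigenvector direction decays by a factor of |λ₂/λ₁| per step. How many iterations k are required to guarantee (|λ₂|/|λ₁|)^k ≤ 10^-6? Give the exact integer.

|λ₂/λ₁| = 1.21/1.58 = 0.76582
Need k ≥ ln(10^-6) / ln(0.76582) = -13.8155 / -0.2668 ≈ 51.781
Smallest integer k satisfying the bound: 52

52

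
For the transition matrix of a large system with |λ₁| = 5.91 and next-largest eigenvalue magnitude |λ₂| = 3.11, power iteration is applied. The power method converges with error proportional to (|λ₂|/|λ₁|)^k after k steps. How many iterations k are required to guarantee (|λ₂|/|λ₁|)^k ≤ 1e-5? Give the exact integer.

|λ₂/λ₁| = 3.11/5.91 = 0.52623
Need k ≥ ln(1e-5) / ln(0.52623) = -11.5129 / -0.6420 ≈ 17.932
Smallest integer k satisfying the bound: 18

18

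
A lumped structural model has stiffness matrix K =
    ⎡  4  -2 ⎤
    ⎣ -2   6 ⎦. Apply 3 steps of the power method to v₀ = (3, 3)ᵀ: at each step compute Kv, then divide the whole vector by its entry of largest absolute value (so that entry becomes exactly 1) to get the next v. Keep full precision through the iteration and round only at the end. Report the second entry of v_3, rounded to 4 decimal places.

Kv0 = (6.00000, 12.00000); divide by 12.00000 → v1 = (0.50000, 1.00000)
Kv1 = (0.00000, 5.00000); divide by 5.00000 → v2 = (0.00000, 1.00000)
Kv2 = (-2.00000, 6.00000); divide by 6.00000 → v3 = (-0.33333, 1.00000)
Requested entry of v3: 360/360 = 1.0000

1.0000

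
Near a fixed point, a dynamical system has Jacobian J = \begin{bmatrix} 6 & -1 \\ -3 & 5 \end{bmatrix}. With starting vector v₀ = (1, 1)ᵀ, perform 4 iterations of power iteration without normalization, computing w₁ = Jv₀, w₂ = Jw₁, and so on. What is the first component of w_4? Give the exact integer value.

1147

w1 = Jv₀ = (5, 2)
w2 = Jw1 = (28, -5)
w3 = Jw2 = (173, -109)
w4 = Jw3 = (1147, -1064)
The requested component of w4 is 1147.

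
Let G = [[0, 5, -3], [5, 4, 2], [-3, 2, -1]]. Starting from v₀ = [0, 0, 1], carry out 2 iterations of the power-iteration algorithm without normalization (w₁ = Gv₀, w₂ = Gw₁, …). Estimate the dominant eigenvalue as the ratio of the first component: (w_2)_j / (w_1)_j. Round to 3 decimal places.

w1 = Gv₀ = (0·0 + 5·0 + (-3)·1; 5·0 + 4·0 + 2·1; (-3)·0 + 2·0 + (-1)·1) = (-3, 2, -1)
w2 = Gw1 = (0·(-3) + 5·2 + (-3)·(-1); 5·(-3) + 4·2 + 2·(-1); (-3)·(-3) + 2·2 + (-1)·(-1)) = (13, -9, 14)
Ratio at component: 13 / -3 = -4.333

-4.333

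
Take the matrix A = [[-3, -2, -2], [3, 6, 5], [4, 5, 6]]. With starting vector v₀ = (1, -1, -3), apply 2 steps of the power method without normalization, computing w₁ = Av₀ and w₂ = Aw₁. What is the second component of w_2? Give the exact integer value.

w1 = Av₀ = ((-3)·1 + (-2)·(-1) + (-2)·(-3); 3·1 + 6·(-1) + 5·(-3); 4·1 + 5·(-1) + 6·(-3)) = (5, -18, -19)
w2 = Aw1 = ((-3)·5 + (-2)·(-18) + (-2)·(-19); 3·5 + 6·(-18) + 5·(-19); 4·5 + 5·(-18) + 6·(-19)) = (59, -188, -184)
The requested component of w2 is -188.

-188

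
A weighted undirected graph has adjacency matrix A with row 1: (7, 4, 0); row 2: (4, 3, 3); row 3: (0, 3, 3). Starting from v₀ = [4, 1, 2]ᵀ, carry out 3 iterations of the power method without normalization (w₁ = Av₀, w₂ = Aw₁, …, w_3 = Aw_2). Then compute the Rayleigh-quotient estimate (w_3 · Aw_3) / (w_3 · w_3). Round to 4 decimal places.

w1 = Av₀ = (32, 25, 9)
w2 = Aw1 = (324, 230, 102)
w3 = Aw2 = (3188, 2292, 996)
Aw3 = (31484, 22616, 9864)
w3·Aw3 = 3188·31484 + 2292·22616 + 996·9864 = 162031408; w3·w3 = 3188·3188 + 2292·2292 + 996·996 = 16408624
λ ≈ 162031408/16408624 = 9.8748

9.8748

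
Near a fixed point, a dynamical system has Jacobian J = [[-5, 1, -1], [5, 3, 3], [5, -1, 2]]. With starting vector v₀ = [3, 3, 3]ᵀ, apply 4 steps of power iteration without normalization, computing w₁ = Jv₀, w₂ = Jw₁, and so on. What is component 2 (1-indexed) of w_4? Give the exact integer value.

w1 = Jv₀ = ((-5)·3 + 1·3 + (-1)·3; 5·3 + 3·3 + 3·3; 5·3 + (-1)·3 + 2·3) = (-15, 33, 18)
w2 = Jw1 = ((-5)·(-15) + 1·33 + (-1)·18; 5·(-15) + 3·33 + 3·18; 5·(-15) + (-1)·33 + 2·18) = (90, 78, -72)
w3 = Jw2 = (-300, 468, 228)
w4 = Jw3 = (1740, 588, -1512)
The requested component of w4 is 588.

588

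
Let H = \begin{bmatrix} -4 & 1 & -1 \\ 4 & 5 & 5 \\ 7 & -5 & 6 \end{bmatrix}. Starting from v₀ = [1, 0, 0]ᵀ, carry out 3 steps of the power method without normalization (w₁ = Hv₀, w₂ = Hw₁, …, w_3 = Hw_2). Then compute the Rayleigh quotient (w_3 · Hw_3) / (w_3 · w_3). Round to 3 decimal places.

w1 = Hv₀ = (-4, 4, 7)
w2 = Hw1 = (13, 39, -6)
w3 = Hw2 = (-7, 217, -140)
Hw3 = (385, 357, -1974)
w3·Hw3 = (-7)·385 + 217·357 + (-140)·(-1974) = 351134; w3·w3 = (-7)·(-7) + 217·217 + (-140)·(-140) = 66738
λ ≈ 351134/66738 = 5.261

5.261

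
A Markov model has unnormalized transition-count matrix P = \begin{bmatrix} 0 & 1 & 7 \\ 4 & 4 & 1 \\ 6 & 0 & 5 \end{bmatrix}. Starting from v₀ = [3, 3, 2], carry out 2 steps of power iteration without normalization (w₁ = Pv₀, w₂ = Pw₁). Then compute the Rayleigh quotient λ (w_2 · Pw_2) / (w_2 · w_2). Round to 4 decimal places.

w1 = Pv₀ = (17, 26, 28)
w2 = Pw1 = (222, 200, 242)
Pw2 = (1894, 1930, 2542)
w2·Pw2 = 222·1894 + 200·1930 + 242·2542 = 1421632; w2·w2 = 222·222 + 200·200 + 242·242 = 147848
λ ≈ 1421632/147848 = 9.6155

λ ≈ 9.6155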